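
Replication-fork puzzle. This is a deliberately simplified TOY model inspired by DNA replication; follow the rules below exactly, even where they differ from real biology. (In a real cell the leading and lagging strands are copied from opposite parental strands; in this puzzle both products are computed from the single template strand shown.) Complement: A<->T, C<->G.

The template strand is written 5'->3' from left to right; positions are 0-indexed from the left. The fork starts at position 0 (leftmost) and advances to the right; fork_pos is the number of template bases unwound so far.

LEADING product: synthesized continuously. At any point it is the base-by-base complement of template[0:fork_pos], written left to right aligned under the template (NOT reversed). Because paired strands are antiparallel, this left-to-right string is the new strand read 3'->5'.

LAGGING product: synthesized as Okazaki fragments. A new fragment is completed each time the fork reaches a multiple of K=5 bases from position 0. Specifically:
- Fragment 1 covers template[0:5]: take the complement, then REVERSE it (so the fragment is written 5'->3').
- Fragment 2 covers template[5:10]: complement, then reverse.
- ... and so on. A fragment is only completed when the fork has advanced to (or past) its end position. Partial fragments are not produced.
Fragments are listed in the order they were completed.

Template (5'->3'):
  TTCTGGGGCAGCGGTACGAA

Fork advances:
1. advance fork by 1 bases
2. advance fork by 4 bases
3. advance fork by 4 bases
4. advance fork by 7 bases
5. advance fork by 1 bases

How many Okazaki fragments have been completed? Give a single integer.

Answer: 3

Derivation:
Step 1: advance 1 -> fork_pos = 0 + 1 = 1. Next multiple of 5 is 5 (not reached); still 0 fragment(s).
Step 2: advance 4 -> fork_pos = 1 + 4 = 5. Reached multiple(s) of 5: 5 -> fragment 1 completed (1 total).
Step 3: advance 4 -> fork_pos = 5 + 4 = 9. Next multiple of 5 is 10 (not reached); still 1 fragment(s).
Step 4: advance 7 -> fork_pos = 9 + 7 = 16. Reached multiple(s) of 5: 10, 15 -> fragments 2-3 completed (3 total).
Step 5: advance 1 -> fork_pos = 16 + 1 = 17. Next multiple of 5 is 20 (not reached); still 3 fragment(s).
Check: final fork_pos = 17; the multiples of 5 that are <= 17 are 5..15 -> 17 // 5 = 3 completed fragment(s).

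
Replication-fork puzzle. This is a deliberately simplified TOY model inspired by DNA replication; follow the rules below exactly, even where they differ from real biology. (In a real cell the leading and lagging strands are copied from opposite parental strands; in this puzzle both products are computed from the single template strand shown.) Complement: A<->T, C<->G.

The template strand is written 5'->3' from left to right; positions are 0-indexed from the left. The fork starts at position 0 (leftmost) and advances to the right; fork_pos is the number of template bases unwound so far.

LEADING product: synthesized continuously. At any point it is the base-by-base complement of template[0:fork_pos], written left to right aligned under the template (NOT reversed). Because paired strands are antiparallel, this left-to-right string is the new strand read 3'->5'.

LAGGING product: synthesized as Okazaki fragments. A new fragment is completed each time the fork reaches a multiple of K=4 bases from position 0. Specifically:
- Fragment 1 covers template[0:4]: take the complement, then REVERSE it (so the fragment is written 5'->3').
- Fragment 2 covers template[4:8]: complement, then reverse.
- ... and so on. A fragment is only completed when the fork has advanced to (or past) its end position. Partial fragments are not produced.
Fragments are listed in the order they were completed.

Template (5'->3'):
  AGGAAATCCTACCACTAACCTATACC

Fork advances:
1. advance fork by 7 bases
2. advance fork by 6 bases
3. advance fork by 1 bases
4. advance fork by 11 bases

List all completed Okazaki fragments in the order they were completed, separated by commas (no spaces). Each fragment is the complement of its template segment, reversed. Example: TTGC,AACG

Step 1: advance 7 -> fork_pos = 0 + 7 = 7. Reached multiple(s) of 4: 4 -> fragment 1 completed (1 total).
Step 2: advance 6 -> fork_pos = 7 + 6 = 13. Reached multiple(s) of 4: 8, 12 -> fragments 2-3 completed (3 total).
Step 3: advance 1 -> fork_pos = 13 + 1 = 14. Next multiple of 4 is 16 (not reached); still 3 fragment(s).
Step 4: advance 11 -> fork_pos = 14 + 11 = 25. Reached multiple(s) of 4: 16, 20, 24 -> fragments 4-6 completed (6 total).
Final fork_pos = 25, so 6 fragment(s) are complete. Build each: template segment -> complement -> reverse.
Fragment 1: template[0:4] = AGGA -> complement TCCT -> reversed TCCT
Fragment 2: template[4:8] = AATC -> complement TTAG -> reversed GATT
Fragment 3: template[8:12] = CTAC -> complement GATG -> reversed GTAG
Fragment 4: template[12:16] = CACT -> complement GTGA -> reversed AGTG
Fragment 5: template[16:20] = AACC -> complement TTGG -> reversed GGTT
Fragment 6: template[20:24] = TATA -> complement ATAT -> reversed TATA

Answer: TCCT,GATT,GTAG,AGTG,GGTT,TATA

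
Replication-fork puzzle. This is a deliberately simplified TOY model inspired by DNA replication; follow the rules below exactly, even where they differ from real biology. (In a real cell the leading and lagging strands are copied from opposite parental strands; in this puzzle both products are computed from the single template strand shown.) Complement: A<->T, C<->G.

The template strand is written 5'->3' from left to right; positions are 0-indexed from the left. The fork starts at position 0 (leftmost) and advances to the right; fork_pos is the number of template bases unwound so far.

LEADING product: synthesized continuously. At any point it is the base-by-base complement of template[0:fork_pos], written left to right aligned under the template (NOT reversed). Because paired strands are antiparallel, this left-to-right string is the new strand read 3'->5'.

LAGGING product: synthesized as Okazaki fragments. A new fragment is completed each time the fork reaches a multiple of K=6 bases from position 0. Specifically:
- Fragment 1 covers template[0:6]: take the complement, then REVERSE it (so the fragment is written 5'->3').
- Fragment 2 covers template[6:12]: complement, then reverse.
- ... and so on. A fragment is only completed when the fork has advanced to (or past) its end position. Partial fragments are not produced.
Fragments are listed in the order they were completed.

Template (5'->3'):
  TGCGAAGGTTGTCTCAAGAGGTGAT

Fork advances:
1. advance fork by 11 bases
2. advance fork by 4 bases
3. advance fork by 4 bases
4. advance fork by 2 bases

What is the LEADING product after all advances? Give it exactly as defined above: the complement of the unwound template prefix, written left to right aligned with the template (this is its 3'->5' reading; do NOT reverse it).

Answer: ACGCTTCCAACAGAGTTCTCC

Derivation:
Step 1: advance 11 -> fork_pos = 0 + 11 = 11.
Step 2: advance 4 -> fork_pos = 11 + 4 = 15.
Step 3: advance 4 -> fork_pos = 15 + 4 = 19.
Step 4: advance 2 -> fork_pos = 19 + 2 = 21.
Unwound prefix: template[0:21] = TGCGAAGGTTGTCTCAAGAGG
Complement it base by base (A<->T, C<->G), keeping left-to-right order:
  [0:5] TGCGA -> ACGCT
  [5:10] AGGTT -> TCCAA
  [10:15] GTCTC -> CAGAG
  [15:20] AAGAG -> TTCTC
  [20:21] G -> C
Concatenate: ACGCTTCCAACAGAGTTCTCC (length 21; written aligned with the template, i.e. 3'->5').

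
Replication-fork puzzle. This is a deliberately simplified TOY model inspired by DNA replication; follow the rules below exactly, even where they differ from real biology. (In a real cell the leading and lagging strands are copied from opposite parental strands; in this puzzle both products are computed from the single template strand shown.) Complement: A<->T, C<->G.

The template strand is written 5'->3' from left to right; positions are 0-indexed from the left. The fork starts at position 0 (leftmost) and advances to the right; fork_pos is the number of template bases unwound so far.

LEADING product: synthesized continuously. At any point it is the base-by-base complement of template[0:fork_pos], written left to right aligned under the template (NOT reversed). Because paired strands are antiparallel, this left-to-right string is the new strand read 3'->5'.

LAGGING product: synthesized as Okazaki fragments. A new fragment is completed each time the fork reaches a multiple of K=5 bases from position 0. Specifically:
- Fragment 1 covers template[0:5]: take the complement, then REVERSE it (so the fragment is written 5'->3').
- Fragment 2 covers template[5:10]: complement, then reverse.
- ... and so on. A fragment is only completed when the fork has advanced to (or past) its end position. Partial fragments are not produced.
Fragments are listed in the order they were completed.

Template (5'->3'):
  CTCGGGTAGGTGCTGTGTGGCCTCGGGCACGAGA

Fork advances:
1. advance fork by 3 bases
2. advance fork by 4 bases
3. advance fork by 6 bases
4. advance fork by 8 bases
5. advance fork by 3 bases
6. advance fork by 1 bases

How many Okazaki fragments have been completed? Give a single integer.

Answer: 5

Derivation:
Step 1: advance 3 -> fork_pos = 0 + 3 = 3. Next multiple of 5 is 5 (not reached); still 0 fragment(s).
Step 2: advance 4 -> fork_pos = 3 + 4 = 7. Reached multiple(s) of 5: 5 -> fragment 1 completed (1 total).
Step 3: advance 6 -> fork_pos = 7 + 6 = 13. Reached multiple(s) of 5: 10 -> fragment 2 completed (2 total).
Step 4: advance 8 -> fork_pos = 13 + 8 = 21. Reached multiple(s) of 5: 15, 20 -> fragments 3-4 completed (4 total).
Step 5: advance 3 -> fork_pos = 21 + 3 = 24. Next multiple of 5 is 25 (not reached); still 4 fragment(s).
Step 6: advance 1 -> fork_pos = 24 + 1 = 25. Reached multiple(s) of 5: 25 -> fragment 5 completed (5 total).
Check: final fork_pos = 25; the multiples of 5 that are <= 25 are 5..25 -> 25 // 5 = 5 completed fragment(s).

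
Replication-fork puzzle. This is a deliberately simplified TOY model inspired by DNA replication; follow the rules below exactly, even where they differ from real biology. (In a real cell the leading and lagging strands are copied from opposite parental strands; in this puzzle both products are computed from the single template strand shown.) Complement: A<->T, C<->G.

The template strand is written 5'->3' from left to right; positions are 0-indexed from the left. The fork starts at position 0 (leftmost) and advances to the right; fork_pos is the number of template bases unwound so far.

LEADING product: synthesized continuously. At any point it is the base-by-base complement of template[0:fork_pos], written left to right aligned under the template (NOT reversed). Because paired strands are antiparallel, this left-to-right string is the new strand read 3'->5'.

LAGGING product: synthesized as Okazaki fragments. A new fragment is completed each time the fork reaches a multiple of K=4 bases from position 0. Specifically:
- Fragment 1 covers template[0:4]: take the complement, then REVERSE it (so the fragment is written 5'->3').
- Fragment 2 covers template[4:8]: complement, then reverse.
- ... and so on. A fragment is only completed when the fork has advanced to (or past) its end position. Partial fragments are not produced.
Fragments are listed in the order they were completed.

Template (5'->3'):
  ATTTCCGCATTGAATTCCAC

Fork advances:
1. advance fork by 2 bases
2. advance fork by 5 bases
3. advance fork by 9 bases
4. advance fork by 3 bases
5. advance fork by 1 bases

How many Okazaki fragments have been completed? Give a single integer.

Answer: 5

Derivation:
Step 1: advance 2 -> fork_pos = 0 + 2 = 2. Next multiple of 4 is 4 (not reached); still 0 fragment(s).
Step 2: advance 5 -> fork_pos = 2 + 5 = 7. Reached multiple(s) of 4: 4 -> fragment 1 completed (1 total).
Step 3: advance 9 -> fork_pos = 7 + 9 = 16. Reached multiple(s) of 4: 8, 12, 16 -> fragments 2-4 completed (4 total).
Step 4: advance 3 -> fork_pos = 16 + 3 = 19. Next multiple of 4 is 20 (not reached); still 4 fragment(s).
Step 5: advance 1 -> fork_pos = 19 + 1 = 20. Reached multiple(s) of 4: 20 -> fragment 5 completed (5 total).
Check: final fork_pos = 20; the multiples of 4 that are <= 20 are 4..20 -> 20 // 4 = 5 completed fragment(s).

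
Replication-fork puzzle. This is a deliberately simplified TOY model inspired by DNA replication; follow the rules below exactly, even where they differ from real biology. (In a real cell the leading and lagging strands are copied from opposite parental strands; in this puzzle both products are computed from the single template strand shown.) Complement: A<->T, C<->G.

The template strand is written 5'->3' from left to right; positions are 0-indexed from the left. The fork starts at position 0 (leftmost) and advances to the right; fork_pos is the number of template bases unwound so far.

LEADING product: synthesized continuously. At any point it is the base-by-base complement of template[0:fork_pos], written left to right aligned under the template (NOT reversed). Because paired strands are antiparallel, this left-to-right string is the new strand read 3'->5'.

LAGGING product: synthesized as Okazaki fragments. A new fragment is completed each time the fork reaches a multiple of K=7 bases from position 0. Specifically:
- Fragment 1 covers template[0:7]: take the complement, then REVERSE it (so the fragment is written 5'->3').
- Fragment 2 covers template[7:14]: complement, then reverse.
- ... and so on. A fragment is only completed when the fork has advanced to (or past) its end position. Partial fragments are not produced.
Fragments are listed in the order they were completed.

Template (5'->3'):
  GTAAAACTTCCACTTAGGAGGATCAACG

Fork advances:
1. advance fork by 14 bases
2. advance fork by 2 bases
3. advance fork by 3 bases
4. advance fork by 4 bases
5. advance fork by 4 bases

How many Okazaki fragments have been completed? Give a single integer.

Answer: 3

Derivation:
Step 1: advance 14 -> fork_pos = 0 + 14 = 14. Reached multiple(s) of 7: 7, 14 -> fragments 1-2 completed (2 total).
Step 2: advance 2 -> fork_pos = 14 + 2 = 16. Next multiple of 7 is 21 (not reached); still 2 fragment(s).
Step 3: advance 3 -> fork_pos = 16 + 3 = 19. Next multiple of 7 is 21 (not reached); still 2 fragment(s).
Step 4: advance 4 -> fork_pos = 19 + 4 = 23. Reached multiple(s) of 7: 21 -> fragment 3 completed (3 total).
Step 5: advance 4 -> fork_pos = 23 + 4 = 27. Next multiple of 7 is 28 (not reached); still 3 fragment(s).
Check: final fork_pos = 27; the multiples of 7 that are <= 27 are 7..21 -> 27 // 7 = 3 completed fragment(s).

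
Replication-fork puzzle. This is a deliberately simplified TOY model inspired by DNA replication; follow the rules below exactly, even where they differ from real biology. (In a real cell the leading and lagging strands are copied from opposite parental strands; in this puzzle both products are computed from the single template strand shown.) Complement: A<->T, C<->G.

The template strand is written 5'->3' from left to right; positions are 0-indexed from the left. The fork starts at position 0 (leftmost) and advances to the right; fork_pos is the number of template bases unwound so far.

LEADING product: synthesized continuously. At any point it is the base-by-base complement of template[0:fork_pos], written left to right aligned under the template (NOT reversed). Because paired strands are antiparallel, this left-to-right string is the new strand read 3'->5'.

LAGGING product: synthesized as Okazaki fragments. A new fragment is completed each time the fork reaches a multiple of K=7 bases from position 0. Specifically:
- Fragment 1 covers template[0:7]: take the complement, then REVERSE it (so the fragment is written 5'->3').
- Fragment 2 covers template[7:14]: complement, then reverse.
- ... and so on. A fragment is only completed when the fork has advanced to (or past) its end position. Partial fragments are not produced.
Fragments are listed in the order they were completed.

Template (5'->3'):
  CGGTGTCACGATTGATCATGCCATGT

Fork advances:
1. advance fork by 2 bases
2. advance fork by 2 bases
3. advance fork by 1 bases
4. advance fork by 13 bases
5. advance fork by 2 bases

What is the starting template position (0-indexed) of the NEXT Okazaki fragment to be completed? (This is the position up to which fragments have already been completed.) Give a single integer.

Answer: 14

Derivation:
Step 1: advance 2 -> fork_pos = 0 + 2 = 2. Next multiple of 7 is 7 (not reached); still 0 fragment(s).
Step 2: advance 2 -> fork_pos = 2 + 2 = 4. Next multiple of 7 is 7 (not reached); still 0 fragment(s).
Step 3: advance 1 -> fork_pos = 4 + 1 = 5. Next multiple of 7 is 7 (not reached); still 0 fragment(s).
Step 4: advance 13 -> fork_pos = 5 + 13 = 18. Reached multiple(s) of 7: 7, 14 -> fragments 1-2 completed (2 total).
Step 5: advance 2 -> fork_pos = 18 + 2 = 20. Next multiple of 7 is 21 (not reached); still 2 fragment(s).
2 fragment(s) completed, covering template[0:14] (2 x 7 = 14). The next fragment, fragment 3, covers template[14:21], so it starts at position 14.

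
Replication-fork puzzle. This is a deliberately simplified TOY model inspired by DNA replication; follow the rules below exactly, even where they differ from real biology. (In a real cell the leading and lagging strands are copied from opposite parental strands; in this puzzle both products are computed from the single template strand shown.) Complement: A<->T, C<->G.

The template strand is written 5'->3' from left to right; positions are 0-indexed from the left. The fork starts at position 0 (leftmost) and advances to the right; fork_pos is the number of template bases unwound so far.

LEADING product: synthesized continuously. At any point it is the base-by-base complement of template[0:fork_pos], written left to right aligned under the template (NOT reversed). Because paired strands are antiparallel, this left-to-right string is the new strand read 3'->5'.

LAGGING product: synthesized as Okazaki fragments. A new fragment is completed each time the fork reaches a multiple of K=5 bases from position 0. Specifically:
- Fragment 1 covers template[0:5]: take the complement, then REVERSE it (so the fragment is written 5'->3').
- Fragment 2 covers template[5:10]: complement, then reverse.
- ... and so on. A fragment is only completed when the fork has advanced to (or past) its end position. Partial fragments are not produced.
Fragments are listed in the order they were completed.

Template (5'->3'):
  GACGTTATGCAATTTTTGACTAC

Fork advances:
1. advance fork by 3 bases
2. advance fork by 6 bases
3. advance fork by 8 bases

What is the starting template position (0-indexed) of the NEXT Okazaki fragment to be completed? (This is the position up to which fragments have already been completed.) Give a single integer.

Answer: 15

Derivation:
Step 1: advance 3 -> fork_pos = 0 + 3 = 3. Next multiple of 5 is 5 (not reached); still 0 fragment(s).
Step 2: advance 6 -> fork_pos = 3 + 6 = 9. Reached multiple(s) of 5: 5 -> fragment 1 completed (1 total).
Step 3: advance 8 -> fork_pos = 9 + 8 = 17. Reached multiple(s) of 5: 10, 15 -> fragments 2-3 completed (3 total).
3 fragment(s) completed, covering template[0:15] (3 x 5 = 15). The next fragment, fragment 4, covers template[15:20], so it starts at position 15.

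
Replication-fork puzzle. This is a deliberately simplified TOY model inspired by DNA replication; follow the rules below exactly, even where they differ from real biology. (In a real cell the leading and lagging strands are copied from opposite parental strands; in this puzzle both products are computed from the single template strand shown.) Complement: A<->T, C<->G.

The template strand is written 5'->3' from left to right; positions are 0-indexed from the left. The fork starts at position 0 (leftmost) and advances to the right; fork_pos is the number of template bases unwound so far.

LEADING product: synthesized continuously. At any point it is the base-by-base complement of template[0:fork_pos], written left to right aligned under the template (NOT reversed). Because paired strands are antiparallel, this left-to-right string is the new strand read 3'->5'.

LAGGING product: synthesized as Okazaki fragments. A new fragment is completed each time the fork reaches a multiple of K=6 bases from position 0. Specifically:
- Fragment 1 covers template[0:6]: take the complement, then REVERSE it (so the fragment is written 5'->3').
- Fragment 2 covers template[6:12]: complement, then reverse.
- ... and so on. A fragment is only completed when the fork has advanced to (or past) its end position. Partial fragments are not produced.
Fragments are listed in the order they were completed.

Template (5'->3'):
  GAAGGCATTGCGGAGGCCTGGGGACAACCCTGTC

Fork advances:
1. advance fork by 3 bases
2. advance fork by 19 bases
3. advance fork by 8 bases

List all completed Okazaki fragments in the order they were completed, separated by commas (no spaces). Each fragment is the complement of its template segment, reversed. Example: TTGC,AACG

Step 1: advance 3 -> fork_pos = 0 + 3 = 3. Next multiple of 6 is 6 (not reached); still 0 fragment(s).
Step 2: advance 19 -> fork_pos = 3 + 19 = 22. Reached multiple(s) of 6: 6, 12, 18 -> fragments 1-3 completed (3 total).
Step 3: advance 8 -> fork_pos = 22 + 8 = 30. Reached multiple(s) of 6: 24, 30 -> fragments 4-5 completed (5 total).
Final fork_pos = 30, so 5 fragment(s) are complete. Build each: template segment -> complement -> reverse.
Fragment 1: template[0:6] = GAAGGC -> complement CTTCCG -> reversed GCCTTC
Fragment 2: template[6:12] = ATTGCG -> complement TAACGC -> reversed CGCAAT
Fragment 3: template[12:18] = GAGGCC -> complement CTCCGG -> reversed GGCCTC
Fragment 4: template[18:24] = TGGGGA -> complement ACCCCT -> reversed TCCCCA
Fragment 5: template[24:30] = CAACCC -> complement GTTGGG -> reversed GGGTTG

Answer: GCCTTC,CGCAAT,GGCCTC,TCCCCA,GGGTTG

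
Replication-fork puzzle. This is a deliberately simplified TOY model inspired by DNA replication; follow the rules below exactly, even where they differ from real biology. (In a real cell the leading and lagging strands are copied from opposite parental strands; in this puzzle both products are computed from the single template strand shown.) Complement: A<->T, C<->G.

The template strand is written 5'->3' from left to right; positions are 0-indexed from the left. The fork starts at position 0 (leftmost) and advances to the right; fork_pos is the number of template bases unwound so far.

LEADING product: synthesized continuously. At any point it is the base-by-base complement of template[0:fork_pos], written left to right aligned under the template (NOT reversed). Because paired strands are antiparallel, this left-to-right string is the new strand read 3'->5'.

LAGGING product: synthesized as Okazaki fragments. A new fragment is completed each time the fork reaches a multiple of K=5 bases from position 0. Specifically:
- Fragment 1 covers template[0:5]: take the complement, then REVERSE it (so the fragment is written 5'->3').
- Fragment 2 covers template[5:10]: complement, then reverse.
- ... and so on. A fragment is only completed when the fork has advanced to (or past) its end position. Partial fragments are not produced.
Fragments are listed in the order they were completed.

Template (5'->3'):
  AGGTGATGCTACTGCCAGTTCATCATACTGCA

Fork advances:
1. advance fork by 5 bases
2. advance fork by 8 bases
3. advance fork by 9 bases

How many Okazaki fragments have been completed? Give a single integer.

Answer: 4

Derivation:
Step 1: advance 5 -> fork_pos = 0 + 5 = 5. Reached multiple(s) of 5: 5 -> fragment 1 completed (1 total).
Step 2: advance 8 -> fork_pos = 5 + 8 = 13. Reached multiple(s) of 5: 10 -> fragment 2 completed (2 total).
Step 3: advance 9 -> fork_pos = 13 + 9 = 22. Reached multiple(s) of 5: 15, 20 -> fragments 3-4 completed (4 total).
Check: final fork_pos = 22; the multiples of 5 that are <= 22 are 5..20 -> 22 // 5 = 4 completed fragment(s).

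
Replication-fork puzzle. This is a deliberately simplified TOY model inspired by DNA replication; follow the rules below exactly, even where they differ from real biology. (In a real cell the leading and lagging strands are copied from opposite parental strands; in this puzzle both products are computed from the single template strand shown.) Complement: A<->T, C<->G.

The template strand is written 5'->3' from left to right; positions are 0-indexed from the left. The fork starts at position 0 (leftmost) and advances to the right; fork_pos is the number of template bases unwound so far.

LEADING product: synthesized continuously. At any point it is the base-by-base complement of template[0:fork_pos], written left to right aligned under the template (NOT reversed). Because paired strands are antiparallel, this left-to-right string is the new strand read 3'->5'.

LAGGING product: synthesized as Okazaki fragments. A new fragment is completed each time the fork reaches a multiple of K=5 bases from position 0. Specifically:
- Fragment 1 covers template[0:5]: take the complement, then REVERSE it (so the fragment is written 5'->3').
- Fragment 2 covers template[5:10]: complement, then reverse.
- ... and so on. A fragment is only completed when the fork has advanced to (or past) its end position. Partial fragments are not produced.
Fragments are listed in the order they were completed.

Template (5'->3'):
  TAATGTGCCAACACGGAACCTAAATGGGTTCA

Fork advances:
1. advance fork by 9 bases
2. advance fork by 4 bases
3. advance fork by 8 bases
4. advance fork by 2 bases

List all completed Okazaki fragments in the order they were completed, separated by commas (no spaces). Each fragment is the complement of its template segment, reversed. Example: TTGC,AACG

Step 1: advance 9 -> fork_pos = 0 + 9 = 9. Reached multiple(s) of 5: 5 -> fragment 1 completed (1 total).
Step 2: advance 4 -> fork_pos = 9 + 4 = 13. Reached multiple(s) of 5: 10 -> fragment 2 completed (2 total).
Step 3: advance 8 -> fork_pos = 13 + 8 = 21. Reached multiple(s) of 5: 15, 20 -> fragments 3-4 completed (4 total).
Step 4: advance 2 -> fork_pos = 21 + 2 = 23. Next multiple of 5 is 25 (not reached); still 4 fragment(s).
Final fork_pos = 23, so 4 fragment(s) are complete. Build each: template segment -> complement -> reverse.
Fragment 1: template[0:5] = TAATG -> complement ATTAC -> reversed CATTA
Fragment 2: template[5:10] = TGCCA -> complement ACGGT -> reversed TGGCA
Fragment 3: template[10:15] = ACACG -> complement TGTGC -> reversed CGTGT
Fragment 4: template[15:20] = GAACC -> complement CTTGG -> reversed GGTTC

Answer: CATTA,TGGCA,CGTGT,GGTTC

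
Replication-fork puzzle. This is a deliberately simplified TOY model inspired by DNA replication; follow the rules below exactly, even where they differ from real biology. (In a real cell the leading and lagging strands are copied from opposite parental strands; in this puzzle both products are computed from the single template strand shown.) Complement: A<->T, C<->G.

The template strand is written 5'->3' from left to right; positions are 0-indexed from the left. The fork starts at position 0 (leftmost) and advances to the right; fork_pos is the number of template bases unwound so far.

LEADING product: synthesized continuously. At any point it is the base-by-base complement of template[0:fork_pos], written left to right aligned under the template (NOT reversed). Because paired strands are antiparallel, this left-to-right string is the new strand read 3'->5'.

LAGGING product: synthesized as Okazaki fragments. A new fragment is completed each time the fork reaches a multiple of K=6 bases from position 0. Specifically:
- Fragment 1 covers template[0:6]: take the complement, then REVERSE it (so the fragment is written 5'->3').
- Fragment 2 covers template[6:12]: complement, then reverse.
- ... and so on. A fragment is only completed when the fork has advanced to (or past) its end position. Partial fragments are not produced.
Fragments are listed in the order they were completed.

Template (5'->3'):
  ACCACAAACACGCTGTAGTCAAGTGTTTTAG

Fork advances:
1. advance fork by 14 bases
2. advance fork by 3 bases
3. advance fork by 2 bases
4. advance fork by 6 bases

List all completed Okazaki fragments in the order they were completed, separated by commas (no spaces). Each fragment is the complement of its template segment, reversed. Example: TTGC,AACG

Answer: TGTGGT,CGTGTT,CTACAG,ACTTGA

Derivation:
Step 1: advance 14 -> fork_pos = 0 + 14 = 14. Reached multiple(s) of 6: 6, 12 -> fragments 1-2 completed (2 total).
Step 2: advance 3 -> fork_pos = 14 + 3 = 17. Next multiple of 6 is 18 (not reached); still 2 fragment(s).
Step 3: advance 2 -> fork_pos = 17 + 2 = 19. Reached multiple(s) of 6: 18 -> fragment 3 completed (3 total).
Step 4: advance 6 -> fork_pos = 19 + 6 = 25. Reached multiple(s) of 6: 24 -> fragment 4 completed (4 total).
Final fork_pos = 25, so 4 fragment(s) are complete. Build each: template segment -> complement -> reverse.
Fragment 1: template[0:6] = ACCACA -> complement TGGTGT -> reversed TGTGGT
Fragment 2: template[6:12] = AACACG -> complement TTGTGC -> reversed CGTGTT
Fragment 3: template[12:18] = CTGTAG -> complement GACATC -> reversed CTACAG
Fragment 4: template[18:24] = TCAAGT -> complement AGTTCA -> reversed ACTTGA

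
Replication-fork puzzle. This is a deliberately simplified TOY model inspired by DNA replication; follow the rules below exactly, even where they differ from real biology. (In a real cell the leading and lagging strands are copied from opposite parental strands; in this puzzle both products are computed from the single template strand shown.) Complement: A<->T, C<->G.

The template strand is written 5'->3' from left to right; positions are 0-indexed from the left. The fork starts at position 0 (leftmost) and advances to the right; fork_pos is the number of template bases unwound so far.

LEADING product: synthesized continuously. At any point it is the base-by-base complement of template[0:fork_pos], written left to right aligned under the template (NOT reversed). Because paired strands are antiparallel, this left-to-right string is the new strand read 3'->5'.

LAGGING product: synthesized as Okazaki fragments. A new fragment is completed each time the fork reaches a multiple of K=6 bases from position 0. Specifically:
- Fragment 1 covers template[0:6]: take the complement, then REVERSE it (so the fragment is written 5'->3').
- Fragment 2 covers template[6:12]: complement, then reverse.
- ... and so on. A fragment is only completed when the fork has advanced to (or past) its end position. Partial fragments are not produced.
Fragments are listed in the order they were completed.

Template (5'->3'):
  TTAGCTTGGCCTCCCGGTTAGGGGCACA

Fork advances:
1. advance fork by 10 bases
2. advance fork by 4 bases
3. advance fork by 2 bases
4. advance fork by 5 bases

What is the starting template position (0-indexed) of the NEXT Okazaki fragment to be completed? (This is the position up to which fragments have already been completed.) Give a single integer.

Answer: 18

Derivation:
Step 1: advance 10 -> fork_pos = 0 + 10 = 10. Reached multiple(s) of 6: 6 -> fragment 1 completed (1 total).
Step 2: advance 4 -> fork_pos = 10 + 4 = 14. Reached multiple(s) of 6: 12 -> fragment 2 completed (2 total).
Step 3: advance 2 -> fork_pos = 14 + 2 = 16. Next multiple of 6 is 18 (not reached); still 2 fragment(s).
Step 4: advance 5 -> fork_pos = 16 + 5 = 21. Reached multiple(s) of 6: 18 -> fragment 3 completed (3 total).
3 fragment(s) completed, covering template[0:18] (3 x 6 = 18). The next fragment, fragment 4, covers template[18:24], so it starts at position 18.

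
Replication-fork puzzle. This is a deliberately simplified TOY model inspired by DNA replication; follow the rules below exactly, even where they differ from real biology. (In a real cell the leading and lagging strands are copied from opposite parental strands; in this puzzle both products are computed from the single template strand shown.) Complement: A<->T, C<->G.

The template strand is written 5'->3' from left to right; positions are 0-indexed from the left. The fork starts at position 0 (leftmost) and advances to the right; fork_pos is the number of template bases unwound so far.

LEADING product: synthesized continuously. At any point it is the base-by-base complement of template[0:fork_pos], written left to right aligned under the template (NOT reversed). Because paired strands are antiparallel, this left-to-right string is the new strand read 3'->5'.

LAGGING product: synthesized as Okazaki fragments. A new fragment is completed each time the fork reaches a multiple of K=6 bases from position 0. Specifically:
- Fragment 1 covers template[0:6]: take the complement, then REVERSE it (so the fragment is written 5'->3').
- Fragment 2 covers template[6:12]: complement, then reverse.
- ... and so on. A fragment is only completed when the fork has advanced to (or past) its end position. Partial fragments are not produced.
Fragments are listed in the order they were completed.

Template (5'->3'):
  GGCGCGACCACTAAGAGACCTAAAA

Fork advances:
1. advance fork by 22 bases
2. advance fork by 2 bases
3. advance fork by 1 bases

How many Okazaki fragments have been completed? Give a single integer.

Step 1: advance 22 -> fork_pos = 0 + 22 = 22. Reached multiple(s) of 6: 6, 12, 18 -> fragments 1-3 completed (3 total).
Step 2: advance 2 -> fork_pos = 22 + 2 = 24. Reached multiple(s) of 6: 24 -> fragment 4 completed (4 total).
Step 3: advance 1 -> fork_pos = 24 + 1 = 25. Next multiple of 6 is 30 (not reached); still 4 fragment(s).
Check: final fork_pos = 25; the multiples of 6 that are <= 25 are 6..24 -> 25 // 6 = 4 completed fragment(s).

Answer: 4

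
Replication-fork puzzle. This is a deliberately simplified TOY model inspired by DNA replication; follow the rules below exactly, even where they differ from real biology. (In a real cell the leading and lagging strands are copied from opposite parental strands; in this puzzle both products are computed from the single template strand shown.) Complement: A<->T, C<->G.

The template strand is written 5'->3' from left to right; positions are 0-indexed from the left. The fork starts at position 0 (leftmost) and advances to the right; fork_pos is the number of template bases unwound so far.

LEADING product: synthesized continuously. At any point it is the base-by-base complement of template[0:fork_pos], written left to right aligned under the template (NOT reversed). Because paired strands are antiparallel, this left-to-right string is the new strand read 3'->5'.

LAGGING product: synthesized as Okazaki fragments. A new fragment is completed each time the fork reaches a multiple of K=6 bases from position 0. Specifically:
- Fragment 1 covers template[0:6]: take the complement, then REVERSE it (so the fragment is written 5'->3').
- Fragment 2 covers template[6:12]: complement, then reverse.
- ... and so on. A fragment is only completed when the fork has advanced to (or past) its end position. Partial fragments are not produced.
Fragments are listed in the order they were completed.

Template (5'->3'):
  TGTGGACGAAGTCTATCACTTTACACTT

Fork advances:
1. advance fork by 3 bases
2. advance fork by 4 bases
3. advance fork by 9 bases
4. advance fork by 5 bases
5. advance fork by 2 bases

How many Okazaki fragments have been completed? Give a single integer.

Answer: 3

Derivation:
Step 1: advance 3 -> fork_pos = 0 + 3 = 3. Next multiple of 6 is 6 (not reached); still 0 fragment(s).
Step 2: advance 4 -> fork_pos = 3 + 4 = 7. Reached multiple(s) of 6: 6 -> fragment 1 completed (1 total).
Step 3: advance 9 -> fork_pos = 7 + 9 = 16. Reached multiple(s) of 6: 12 -> fragment 2 completed (2 total).
Step 4: advance 5 -> fork_pos = 16 + 5 = 21. Reached multiple(s) of 6: 18 -> fragment 3 completed (3 total).
Step 5: advance 2 -> fork_pos = 21 + 2 = 23. Next multiple of 6 is 24 (not reached); still 3 fragment(s).
Check: final fork_pos = 23; the multiples of 6 that are <= 23 are 6..18 -> 23 // 6 = 3 completed fragment(s).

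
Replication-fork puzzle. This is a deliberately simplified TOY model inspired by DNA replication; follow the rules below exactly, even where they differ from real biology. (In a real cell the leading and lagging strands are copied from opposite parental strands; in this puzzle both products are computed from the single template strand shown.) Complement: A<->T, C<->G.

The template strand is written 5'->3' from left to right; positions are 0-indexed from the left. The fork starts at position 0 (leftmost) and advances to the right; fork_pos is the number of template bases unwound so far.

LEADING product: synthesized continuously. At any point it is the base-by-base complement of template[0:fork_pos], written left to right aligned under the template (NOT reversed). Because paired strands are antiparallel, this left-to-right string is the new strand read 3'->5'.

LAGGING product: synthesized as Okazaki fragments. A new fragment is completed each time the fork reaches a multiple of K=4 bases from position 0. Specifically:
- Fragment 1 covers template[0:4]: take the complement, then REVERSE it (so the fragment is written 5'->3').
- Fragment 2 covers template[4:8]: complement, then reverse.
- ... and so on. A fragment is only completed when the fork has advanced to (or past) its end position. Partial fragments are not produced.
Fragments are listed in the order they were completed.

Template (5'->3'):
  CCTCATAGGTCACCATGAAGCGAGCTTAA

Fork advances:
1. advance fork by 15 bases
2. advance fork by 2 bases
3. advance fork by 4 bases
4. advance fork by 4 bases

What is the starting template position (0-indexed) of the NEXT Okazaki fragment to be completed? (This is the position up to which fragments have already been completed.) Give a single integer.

Answer: 24

Derivation:
Step 1: advance 15 -> fork_pos = 0 + 15 = 15. Reached multiple(s) of 4: 4, 8, 12 -> fragments 1-3 completed (3 total).
Step 2: advance 2 -> fork_pos = 15 + 2 = 17. Reached multiple(s) of 4: 16 -> fragment 4 completed (4 total).
Step 3: advance 4 -> fork_pos = 17 + 4 = 21. Reached multiple(s) of 4: 20 -> fragment 5 completed (5 total).
Step 4: advance 4 -> fork_pos = 21 + 4 = 25. Reached multiple(s) of 4: 24 -> fragment 6 completed (6 total).
6 fragment(s) completed, covering template[0:24] (6 x 4 = 24). The next fragment, fragment 7, covers template[24:28], so it starts at position 24.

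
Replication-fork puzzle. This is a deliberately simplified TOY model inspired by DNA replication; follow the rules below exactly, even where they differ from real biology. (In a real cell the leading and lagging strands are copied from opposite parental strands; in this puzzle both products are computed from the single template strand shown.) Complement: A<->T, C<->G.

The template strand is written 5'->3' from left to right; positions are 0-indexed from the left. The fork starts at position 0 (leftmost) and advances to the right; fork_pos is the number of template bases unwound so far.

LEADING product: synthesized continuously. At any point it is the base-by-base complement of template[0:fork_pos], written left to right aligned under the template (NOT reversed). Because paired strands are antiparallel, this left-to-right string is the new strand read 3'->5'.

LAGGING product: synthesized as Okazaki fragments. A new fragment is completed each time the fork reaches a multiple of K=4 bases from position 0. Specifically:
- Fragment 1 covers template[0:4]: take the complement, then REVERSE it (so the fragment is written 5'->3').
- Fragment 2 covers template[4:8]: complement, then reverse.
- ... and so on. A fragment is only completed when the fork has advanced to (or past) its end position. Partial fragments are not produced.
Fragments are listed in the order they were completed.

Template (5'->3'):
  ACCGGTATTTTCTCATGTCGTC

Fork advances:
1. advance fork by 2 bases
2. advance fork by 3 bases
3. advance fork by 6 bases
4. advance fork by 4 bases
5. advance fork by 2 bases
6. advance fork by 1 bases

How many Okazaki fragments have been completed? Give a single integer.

Answer: 4

Derivation:
Step 1: advance 2 -> fork_pos = 0 + 2 = 2. Next multiple of 4 is 4 (not reached); still 0 fragment(s).
Step 2: advance 3 -> fork_pos = 2 + 3 = 5. Reached multiple(s) of 4: 4 -> fragment 1 completed (1 total).
Step 3: advance 6 -> fork_pos = 5 + 6 = 11. Reached multiple(s) of 4: 8 -> fragment 2 completed (2 total).
Step 4: advance 4 -> fork_pos = 11 + 4 = 15. Reached multiple(s) of 4: 12 -> fragment 3 completed (3 total).
Step 5: advance 2 -> fork_pos = 15 + 2 = 17. Reached multiple(s) of 4: 16 -> fragment 4 completed (4 total).
Step 6: advance 1 -> fork_pos = 17 + 1 = 18. Next multiple of 4 is 20 (not reached); still 4 fragment(s).
Check: final fork_pos = 18; the multiples of 4 that are <= 18 are 4..16 -> 18 // 4 = 4 completed fragment(s).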